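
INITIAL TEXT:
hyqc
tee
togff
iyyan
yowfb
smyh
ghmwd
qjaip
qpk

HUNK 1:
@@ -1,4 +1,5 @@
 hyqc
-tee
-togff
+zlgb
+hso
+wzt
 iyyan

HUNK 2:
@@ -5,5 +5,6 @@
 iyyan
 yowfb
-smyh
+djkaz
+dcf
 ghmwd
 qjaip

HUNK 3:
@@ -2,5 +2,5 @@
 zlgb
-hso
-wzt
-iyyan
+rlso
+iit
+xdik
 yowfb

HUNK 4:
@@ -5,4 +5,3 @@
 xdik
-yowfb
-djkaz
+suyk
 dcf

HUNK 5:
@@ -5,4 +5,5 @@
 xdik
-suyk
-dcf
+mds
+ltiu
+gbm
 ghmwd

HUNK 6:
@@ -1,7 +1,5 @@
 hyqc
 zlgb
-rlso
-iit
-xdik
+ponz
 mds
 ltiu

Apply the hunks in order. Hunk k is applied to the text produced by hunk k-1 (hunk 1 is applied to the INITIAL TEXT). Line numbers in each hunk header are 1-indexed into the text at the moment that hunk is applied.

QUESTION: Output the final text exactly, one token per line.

Hunk 1: at line 1 remove [tee,togff] add [zlgb,hso,wzt] -> 10 lines: hyqc zlgb hso wzt iyyan yowfb smyh ghmwd qjaip qpk
Hunk 2: at line 5 remove [smyh] add [djkaz,dcf] -> 11 lines: hyqc zlgb hso wzt iyyan yowfb djkaz dcf ghmwd qjaip qpk
Hunk 3: at line 2 remove [hso,wzt,iyyan] add [rlso,iit,xdik] -> 11 lines: hyqc zlgb rlso iit xdik yowfb djkaz dcf ghmwd qjaip qpk
Hunk 4: at line 5 remove [yowfb,djkaz] add [suyk] -> 10 lines: hyqc zlgb rlso iit xdik suyk dcf ghmwd qjaip qpk
Hunk 5: at line 5 remove [suyk,dcf] add [mds,ltiu,gbm] -> 11 lines: hyqc zlgb rlso iit xdik mds ltiu gbm ghmwd qjaip qpk
Hunk 6: at line 1 remove [rlso,iit,xdik] add [ponz] -> 9 lines: hyqc zlgb ponz mds ltiu gbm ghmwd qjaip qpk

Answer: hyqc
zlgb
ponz
mds
ltiu
gbm
ghmwd
qjaip
qpk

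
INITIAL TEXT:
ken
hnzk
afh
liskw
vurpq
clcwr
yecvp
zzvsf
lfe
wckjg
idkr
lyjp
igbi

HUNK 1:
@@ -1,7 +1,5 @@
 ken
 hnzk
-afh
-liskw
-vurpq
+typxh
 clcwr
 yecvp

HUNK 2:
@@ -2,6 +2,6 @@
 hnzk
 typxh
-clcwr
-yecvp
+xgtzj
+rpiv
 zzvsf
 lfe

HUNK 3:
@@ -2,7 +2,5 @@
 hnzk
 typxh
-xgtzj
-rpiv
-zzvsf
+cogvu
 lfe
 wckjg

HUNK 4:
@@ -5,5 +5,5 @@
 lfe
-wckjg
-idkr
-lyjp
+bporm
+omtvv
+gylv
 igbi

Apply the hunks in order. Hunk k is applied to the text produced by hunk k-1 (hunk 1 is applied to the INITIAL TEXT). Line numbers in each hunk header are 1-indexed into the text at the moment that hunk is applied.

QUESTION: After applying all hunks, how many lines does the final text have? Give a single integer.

Hunk 1: at line 1 remove [afh,liskw,vurpq] add [typxh] -> 11 lines: ken hnzk typxh clcwr yecvp zzvsf lfe wckjg idkr lyjp igbi
Hunk 2: at line 2 remove [clcwr,yecvp] add [xgtzj,rpiv] -> 11 lines: ken hnzk typxh xgtzj rpiv zzvsf lfe wckjg idkr lyjp igbi
Hunk 3: at line 2 remove [xgtzj,rpiv,zzvsf] add [cogvu] -> 9 lines: ken hnzk typxh cogvu lfe wckjg idkr lyjp igbi
Hunk 4: at line 5 remove [wckjg,idkr,lyjp] add [bporm,omtvv,gylv] -> 9 lines: ken hnzk typxh cogvu lfe bporm omtvv gylv igbi
Final line count: 9

Answer: 9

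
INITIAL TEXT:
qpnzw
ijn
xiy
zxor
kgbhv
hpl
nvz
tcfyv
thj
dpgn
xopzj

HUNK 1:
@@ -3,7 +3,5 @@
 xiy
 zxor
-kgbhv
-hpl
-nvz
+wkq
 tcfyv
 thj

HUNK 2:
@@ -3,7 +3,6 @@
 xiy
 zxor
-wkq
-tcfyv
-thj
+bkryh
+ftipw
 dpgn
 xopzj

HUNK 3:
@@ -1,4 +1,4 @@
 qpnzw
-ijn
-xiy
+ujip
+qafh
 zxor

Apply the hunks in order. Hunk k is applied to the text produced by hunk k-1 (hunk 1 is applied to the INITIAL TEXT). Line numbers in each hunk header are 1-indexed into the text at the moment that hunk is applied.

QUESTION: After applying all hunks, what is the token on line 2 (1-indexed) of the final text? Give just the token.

Answer: ujip

Derivation:
Hunk 1: at line 3 remove [kgbhv,hpl,nvz] add [wkq] -> 9 lines: qpnzw ijn xiy zxor wkq tcfyv thj dpgn xopzj
Hunk 2: at line 3 remove [wkq,tcfyv,thj] add [bkryh,ftipw] -> 8 lines: qpnzw ijn xiy zxor bkryh ftipw dpgn xopzj
Hunk 3: at line 1 remove [ijn,xiy] add [ujip,qafh] -> 8 lines: qpnzw ujip qafh zxor bkryh ftipw dpgn xopzj
Final line 2: ujip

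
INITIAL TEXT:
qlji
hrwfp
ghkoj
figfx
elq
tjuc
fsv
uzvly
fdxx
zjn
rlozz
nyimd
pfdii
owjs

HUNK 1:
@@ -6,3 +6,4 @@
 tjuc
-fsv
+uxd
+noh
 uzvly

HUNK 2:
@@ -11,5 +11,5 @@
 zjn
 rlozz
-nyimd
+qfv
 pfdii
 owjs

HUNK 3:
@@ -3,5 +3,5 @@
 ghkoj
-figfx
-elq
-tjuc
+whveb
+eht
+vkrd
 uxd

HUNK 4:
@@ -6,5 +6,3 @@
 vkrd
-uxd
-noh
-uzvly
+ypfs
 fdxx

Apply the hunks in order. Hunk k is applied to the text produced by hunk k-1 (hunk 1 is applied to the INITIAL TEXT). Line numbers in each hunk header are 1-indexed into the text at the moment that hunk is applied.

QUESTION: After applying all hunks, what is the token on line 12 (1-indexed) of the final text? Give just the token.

Answer: pfdii

Derivation:
Hunk 1: at line 6 remove [fsv] add [uxd,noh] -> 15 lines: qlji hrwfp ghkoj figfx elq tjuc uxd noh uzvly fdxx zjn rlozz nyimd pfdii owjs
Hunk 2: at line 11 remove [nyimd] add [qfv] -> 15 lines: qlji hrwfp ghkoj figfx elq tjuc uxd noh uzvly fdxx zjn rlozz qfv pfdii owjs
Hunk 3: at line 3 remove [figfx,elq,tjuc] add [whveb,eht,vkrd] -> 15 lines: qlji hrwfp ghkoj whveb eht vkrd uxd noh uzvly fdxx zjn rlozz qfv pfdii owjs
Hunk 4: at line 6 remove [uxd,noh,uzvly] add [ypfs] -> 13 lines: qlji hrwfp ghkoj whveb eht vkrd ypfs fdxx zjn rlozz qfv pfdii owjs
Final line 12: pfdii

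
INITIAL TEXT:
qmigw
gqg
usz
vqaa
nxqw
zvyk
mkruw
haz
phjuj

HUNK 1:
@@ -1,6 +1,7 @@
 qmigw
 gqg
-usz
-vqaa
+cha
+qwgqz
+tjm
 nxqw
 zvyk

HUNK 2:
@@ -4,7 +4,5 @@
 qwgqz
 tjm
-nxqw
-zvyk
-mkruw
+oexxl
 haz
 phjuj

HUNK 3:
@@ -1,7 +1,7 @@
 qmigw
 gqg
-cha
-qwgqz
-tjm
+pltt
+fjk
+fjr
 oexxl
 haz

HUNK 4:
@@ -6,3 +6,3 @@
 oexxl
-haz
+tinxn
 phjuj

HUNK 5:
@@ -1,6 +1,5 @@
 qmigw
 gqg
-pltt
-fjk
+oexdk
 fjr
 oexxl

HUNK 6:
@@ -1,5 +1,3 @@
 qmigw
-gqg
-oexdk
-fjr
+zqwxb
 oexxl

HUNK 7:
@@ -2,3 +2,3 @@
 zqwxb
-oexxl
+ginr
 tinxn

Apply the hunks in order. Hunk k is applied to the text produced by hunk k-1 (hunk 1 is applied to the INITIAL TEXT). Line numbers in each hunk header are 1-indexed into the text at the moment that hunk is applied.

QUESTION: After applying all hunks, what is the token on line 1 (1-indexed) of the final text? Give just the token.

Answer: qmigw

Derivation:
Hunk 1: at line 1 remove [usz,vqaa] add [cha,qwgqz,tjm] -> 10 lines: qmigw gqg cha qwgqz tjm nxqw zvyk mkruw haz phjuj
Hunk 2: at line 4 remove [nxqw,zvyk,mkruw] add [oexxl] -> 8 lines: qmigw gqg cha qwgqz tjm oexxl haz phjuj
Hunk 3: at line 1 remove [cha,qwgqz,tjm] add [pltt,fjk,fjr] -> 8 lines: qmigw gqg pltt fjk fjr oexxl haz phjuj
Hunk 4: at line 6 remove [haz] add [tinxn] -> 8 lines: qmigw gqg pltt fjk fjr oexxl tinxn phjuj
Hunk 5: at line 1 remove [pltt,fjk] add [oexdk] -> 7 lines: qmigw gqg oexdk fjr oexxl tinxn phjuj
Hunk 6: at line 1 remove [gqg,oexdk,fjr] add [zqwxb] -> 5 lines: qmigw zqwxb oexxl tinxn phjuj
Hunk 7: at line 2 remove [oexxl] add [ginr] -> 5 lines: qmigw zqwxb ginr tinxn phjuj
Final line 1: qmigw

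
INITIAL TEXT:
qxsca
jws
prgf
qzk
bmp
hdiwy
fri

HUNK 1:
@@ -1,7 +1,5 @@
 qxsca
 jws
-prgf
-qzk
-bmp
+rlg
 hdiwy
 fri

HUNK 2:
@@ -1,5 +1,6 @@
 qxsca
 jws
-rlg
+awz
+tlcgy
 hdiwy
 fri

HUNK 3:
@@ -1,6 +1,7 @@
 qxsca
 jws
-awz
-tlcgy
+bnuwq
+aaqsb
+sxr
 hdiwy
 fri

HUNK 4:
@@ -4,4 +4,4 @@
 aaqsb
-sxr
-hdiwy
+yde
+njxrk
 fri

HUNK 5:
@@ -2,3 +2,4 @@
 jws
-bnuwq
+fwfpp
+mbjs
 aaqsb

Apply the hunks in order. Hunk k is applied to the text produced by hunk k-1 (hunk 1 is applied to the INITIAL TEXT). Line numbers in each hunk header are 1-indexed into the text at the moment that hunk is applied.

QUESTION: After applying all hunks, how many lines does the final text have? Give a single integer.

Hunk 1: at line 1 remove [prgf,qzk,bmp] add [rlg] -> 5 lines: qxsca jws rlg hdiwy fri
Hunk 2: at line 1 remove [rlg] add [awz,tlcgy] -> 6 lines: qxsca jws awz tlcgy hdiwy fri
Hunk 3: at line 1 remove [awz,tlcgy] add [bnuwq,aaqsb,sxr] -> 7 lines: qxsca jws bnuwq aaqsb sxr hdiwy fri
Hunk 4: at line 4 remove [sxr,hdiwy] add [yde,njxrk] -> 7 lines: qxsca jws bnuwq aaqsb yde njxrk fri
Hunk 5: at line 2 remove [bnuwq] add [fwfpp,mbjs] -> 8 lines: qxsca jws fwfpp mbjs aaqsb yde njxrk fri
Final line count: 8

Answer: 8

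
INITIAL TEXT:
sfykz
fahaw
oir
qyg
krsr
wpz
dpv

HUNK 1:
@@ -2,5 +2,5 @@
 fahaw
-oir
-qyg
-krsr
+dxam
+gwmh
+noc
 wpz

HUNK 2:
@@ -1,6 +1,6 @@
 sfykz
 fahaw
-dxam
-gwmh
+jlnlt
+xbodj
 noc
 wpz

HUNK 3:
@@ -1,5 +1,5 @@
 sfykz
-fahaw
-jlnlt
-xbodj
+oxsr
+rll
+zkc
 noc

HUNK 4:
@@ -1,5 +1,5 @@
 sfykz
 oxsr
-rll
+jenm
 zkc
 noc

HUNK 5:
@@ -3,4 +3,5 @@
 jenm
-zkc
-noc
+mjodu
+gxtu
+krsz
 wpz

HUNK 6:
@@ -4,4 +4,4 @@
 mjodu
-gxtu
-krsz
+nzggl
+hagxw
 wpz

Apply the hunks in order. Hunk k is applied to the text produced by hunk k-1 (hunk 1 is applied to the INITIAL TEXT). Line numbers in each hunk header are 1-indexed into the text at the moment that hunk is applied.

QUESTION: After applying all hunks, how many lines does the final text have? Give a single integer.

Answer: 8

Derivation:
Hunk 1: at line 2 remove [oir,qyg,krsr] add [dxam,gwmh,noc] -> 7 lines: sfykz fahaw dxam gwmh noc wpz dpv
Hunk 2: at line 1 remove [dxam,gwmh] add [jlnlt,xbodj] -> 7 lines: sfykz fahaw jlnlt xbodj noc wpz dpv
Hunk 3: at line 1 remove [fahaw,jlnlt,xbodj] add [oxsr,rll,zkc] -> 7 lines: sfykz oxsr rll zkc noc wpz dpv
Hunk 4: at line 1 remove [rll] add [jenm] -> 7 lines: sfykz oxsr jenm zkc noc wpz dpv
Hunk 5: at line 3 remove [zkc,noc] add [mjodu,gxtu,krsz] -> 8 lines: sfykz oxsr jenm mjodu gxtu krsz wpz dpv
Hunk 6: at line 4 remove [gxtu,krsz] add [nzggl,hagxw] -> 8 lines: sfykz oxsr jenm mjodu nzggl hagxw wpz dpv
Final line count: 8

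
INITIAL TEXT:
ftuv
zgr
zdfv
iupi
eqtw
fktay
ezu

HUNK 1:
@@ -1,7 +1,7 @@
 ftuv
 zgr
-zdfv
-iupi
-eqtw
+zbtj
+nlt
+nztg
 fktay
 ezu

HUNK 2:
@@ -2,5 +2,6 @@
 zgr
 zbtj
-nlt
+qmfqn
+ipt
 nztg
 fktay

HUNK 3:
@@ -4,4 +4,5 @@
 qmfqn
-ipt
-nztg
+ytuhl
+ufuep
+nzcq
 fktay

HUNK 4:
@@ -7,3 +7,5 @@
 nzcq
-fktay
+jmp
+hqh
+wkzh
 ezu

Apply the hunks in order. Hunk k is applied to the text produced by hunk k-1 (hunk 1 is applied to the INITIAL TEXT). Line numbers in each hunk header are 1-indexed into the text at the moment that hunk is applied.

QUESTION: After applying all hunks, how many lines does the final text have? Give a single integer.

Answer: 11

Derivation:
Hunk 1: at line 1 remove [zdfv,iupi,eqtw] add [zbtj,nlt,nztg] -> 7 lines: ftuv zgr zbtj nlt nztg fktay ezu
Hunk 2: at line 2 remove [nlt] add [qmfqn,ipt] -> 8 lines: ftuv zgr zbtj qmfqn ipt nztg fktay ezu
Hunk 3: at line 4 remove [ipt,nztg] add [ytuhl,ufuep,nzcq] -> 9 lines: ftuv zgr zbtj qmfqn ytuhl ufuep nzcq fktay ezu
Hunk 4: at line 7 remove [fktay] add [jmp,hqh,wkzh] -> 11 lines: ftuv zgr zbtj qmfqn ytuhl ufuep nzcq jmp hqh wkzh ezu
Final line count: 11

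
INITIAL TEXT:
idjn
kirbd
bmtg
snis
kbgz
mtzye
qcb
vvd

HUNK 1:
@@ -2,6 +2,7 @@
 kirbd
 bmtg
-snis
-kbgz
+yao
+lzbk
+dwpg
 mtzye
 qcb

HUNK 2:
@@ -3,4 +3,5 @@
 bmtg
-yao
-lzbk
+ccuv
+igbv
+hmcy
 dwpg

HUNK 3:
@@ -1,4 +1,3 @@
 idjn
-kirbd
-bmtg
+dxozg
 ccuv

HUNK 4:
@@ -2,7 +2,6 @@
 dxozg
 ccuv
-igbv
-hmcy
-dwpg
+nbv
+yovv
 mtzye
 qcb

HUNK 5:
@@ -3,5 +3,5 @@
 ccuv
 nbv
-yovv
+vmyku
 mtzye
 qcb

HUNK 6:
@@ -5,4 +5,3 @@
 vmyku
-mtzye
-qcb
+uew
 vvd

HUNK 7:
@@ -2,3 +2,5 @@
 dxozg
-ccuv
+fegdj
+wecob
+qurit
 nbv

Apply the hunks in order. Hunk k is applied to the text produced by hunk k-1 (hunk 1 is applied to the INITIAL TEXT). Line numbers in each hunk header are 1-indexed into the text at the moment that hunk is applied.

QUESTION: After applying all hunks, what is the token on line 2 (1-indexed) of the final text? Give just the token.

Answer: dxozg

Derivation:
Hunk 1: at line 2 remove [snis,kbgz] add [yao,lzbk,dwpg] -> 9 lines: idjn kirbd bmtg yao lzbk dwpg mtzye qcb vvd
Hunk 2: at line 3 remove [yao,lzbk] add [ccuv,igbv,hmcy] -> 10 lines: idjn kirbd bmtg ccuv igbv hmcy dwpg mtzye qcb vvd
Hunk 3: at line 1 remove [kirbd,bmtg] add [dxozg] -> 9 lines: idjn dxozg ccuv igbv hmcy dwpg mtzye qcb vvd
Hunk 4: at line 2 remove [igbv,hmcy,dwpg] add [nbv,yovv] -> 8 lines: idjn dxozg ccuv nbv yovv mtzye qcb vvd
Hunk 5: at line 3 remove [yovv] add [vmyku] -> 8 lines: idjn dxozg ccuv nbv vmyku mtzye qcb vvd
Hunk 6: at line 5 remove [mtzye,qcb] add [uew] -> 7 lines: idjn dxozg ccuv nbv vmyku uew vvd
Hunk 7: at line 2 remove [ccuv] add [fegdj,wecob,qurit] -> 9 lines: idjn dxozg fegdj wecob qurit nbv vmyku uew vvd
Final line 2: dxozg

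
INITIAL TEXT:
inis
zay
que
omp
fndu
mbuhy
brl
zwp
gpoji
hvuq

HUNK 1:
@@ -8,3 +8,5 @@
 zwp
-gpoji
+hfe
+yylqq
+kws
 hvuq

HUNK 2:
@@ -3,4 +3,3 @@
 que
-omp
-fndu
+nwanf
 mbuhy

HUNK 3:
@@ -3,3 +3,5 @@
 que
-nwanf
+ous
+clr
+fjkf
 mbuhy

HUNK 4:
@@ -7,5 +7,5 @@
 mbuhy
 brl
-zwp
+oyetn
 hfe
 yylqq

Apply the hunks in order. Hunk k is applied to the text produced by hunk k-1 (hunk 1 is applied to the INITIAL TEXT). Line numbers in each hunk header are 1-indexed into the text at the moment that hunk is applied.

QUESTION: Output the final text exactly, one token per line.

Hunk 1: at line 8 remove [gpoji] add [hfe,yylqq,kws] -> 12 lines: inis zay que omp fndu mbuhy brl zwp hfe yylqq kws hvuq
Hunk 2: at line 3 remove [omp,fndu] add [nwanf] -> 11 lines: inis zay que nwanf mbuhy brl zwp hfe yylqq kws hvuq
Hunk 3: at line 3 remove [nwanf] add [ous,clr,fjkf] -> 13 lines: inis zay que ous clr fjkf mbuhy brl zwp hfe yylqq kws hvuq
Hunk 4: at line 7 remove [zwp] add [oyetn] -> 13 lines: inis zay que ous clr fjkf mbuhy brl oyetn hfe yylqq kws hvuq

Answer: inis
zay
que
ous
clr
fjkf
mbuhy
brl
oyetn
hfe
yylqq
kws
hvuq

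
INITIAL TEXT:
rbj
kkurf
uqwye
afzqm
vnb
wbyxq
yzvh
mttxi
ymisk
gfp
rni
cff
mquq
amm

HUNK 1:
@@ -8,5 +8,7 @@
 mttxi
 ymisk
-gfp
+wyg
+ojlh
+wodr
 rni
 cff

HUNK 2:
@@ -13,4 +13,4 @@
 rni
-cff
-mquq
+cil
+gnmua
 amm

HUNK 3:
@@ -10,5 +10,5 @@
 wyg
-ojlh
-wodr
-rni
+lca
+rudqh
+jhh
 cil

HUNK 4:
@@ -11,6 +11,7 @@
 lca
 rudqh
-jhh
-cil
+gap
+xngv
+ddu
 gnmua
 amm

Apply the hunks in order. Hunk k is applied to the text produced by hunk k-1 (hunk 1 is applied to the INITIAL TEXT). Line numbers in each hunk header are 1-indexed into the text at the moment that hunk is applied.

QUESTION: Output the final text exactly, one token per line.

Hunk 1: at line 8 remove [gfp] add [wyg,ojlh,wodr] -> 16 lines: rbj kkurf uqwye afzqm vnb wbyxq yzvh mttxi ymisk wyg ojlh wodr rni cff mquq amm
Hunk 2: at line 13 remove [cff,mquq] add [cil,gnmua] -> 16 lines: rbj kkurf uqwye afzqm vnb wbyxq yzvh mttxi ymisk wyg ojlh wodr rni cil gnmua amm
Hunk 3: at line 10 remove [ojlh,wodr,rni] add [lca,rudqh,jhh] -> 16 lines: rbj kkurf uqwye afzqm vnb wbyxq yzvh mttxi ymisk wyg lca rudqh jhh cil gnmua amm
Hunk 4: at line 11 remove [jhh,cil] add [gap,xngv,ddu] -> 17 lines: rbj kkurf uqwye afzqm vnb wbyxq yzvh mttxi ymisk wyg lca rudqh gap xngv ddu gnmua amm

Answer: rbj
kkurf
uqwye
afzqm
vnb
wbyxq
yzvh
mttxi
ymisk
wyg
lca
rudqh
gap
xngv
ddu
gnmua
amm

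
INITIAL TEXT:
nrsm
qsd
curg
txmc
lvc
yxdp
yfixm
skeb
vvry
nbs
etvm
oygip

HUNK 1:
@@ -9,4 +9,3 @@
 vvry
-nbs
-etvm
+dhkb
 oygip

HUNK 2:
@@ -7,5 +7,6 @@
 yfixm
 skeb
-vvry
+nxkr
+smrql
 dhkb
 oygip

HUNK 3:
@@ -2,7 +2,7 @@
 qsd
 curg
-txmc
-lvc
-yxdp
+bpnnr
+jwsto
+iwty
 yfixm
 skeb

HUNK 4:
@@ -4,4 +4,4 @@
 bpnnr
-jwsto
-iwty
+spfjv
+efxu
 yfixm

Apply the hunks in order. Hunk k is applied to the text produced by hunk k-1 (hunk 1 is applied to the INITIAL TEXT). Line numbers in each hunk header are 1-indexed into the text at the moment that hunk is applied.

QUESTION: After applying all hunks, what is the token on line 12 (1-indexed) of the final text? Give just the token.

Answer: oygip

Derivation:
Hunk 1: at line 9 remove [nbs,etvm] add [dhkb] -> 11 lines: nrsm qsd curg txmc lvc yxdp yfixm skeb vvry dhkb oygip
Hunk 2: at line 7 remove [vvry] add [nxkr,smrql] -> 12 lines: nrsm qsd curg txmc lvc yxdp yfixm skeb nxkr smrql dhkb oygip
Hunk 3: at line 2 remove [txmc,lvc,yxdp] add [bpnnr,jwsto,iwty] -> 12 lines: nrsm qsd curg bpnnr jwsto iwty yfixm skeb nxkr smrql dhkb oygip
Hunk 4: at line 4 remove [jwsto,iwty] add [spfjv,efxu] -> 12 lines: nrsm qsd curg bpnnr spfjv efxu yfixm skeb nxkr smrql dhkb oygip
Final line 12: oygip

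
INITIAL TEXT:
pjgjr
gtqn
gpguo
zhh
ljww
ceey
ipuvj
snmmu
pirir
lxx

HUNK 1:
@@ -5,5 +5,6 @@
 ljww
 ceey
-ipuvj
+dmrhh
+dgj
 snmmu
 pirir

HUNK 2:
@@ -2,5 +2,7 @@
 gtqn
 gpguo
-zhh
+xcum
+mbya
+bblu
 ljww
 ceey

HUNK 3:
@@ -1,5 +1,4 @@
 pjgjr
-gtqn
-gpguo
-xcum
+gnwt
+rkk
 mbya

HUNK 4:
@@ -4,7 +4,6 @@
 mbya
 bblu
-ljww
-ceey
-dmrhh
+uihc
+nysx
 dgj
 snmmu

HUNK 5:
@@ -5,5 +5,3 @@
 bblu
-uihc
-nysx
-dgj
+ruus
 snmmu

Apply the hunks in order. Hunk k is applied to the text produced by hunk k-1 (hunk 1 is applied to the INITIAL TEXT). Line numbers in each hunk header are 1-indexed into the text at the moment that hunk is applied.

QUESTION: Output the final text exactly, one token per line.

Hunk 1: at line 5 remove [ipuvj] add [dmrhh,dgj] -> 11 lines: pjgjr gtqn gpguo zhh ljww ceey dmrhh dgj snmmu pirir lxx
Hunk 2: at line 2 remove [zhh] add [xcum,mbya,bblu] -> 13 lines: pjgjr gtqn gpguo xcum mbya bblu ljww ceey dmrhh dgj snmmu pirir lxx
Hunk 3: at line 1 remove [gtqn,gpguo,xcum] add [gnwt,rkk] -> 12 lines: pjgjr gnwt rkk mbya bblu ljww ceey dmrhh dgj snmmu pirir lxx
Hunk 4: at line 4 remove [ljww,ceey,dmrhh] add [uihc,nysx] -> 11 lines: pjgjr gnwt rkk mbya bblu uihc nysx dgj snmmu pirir lxx
Hunk 5: at line 5 remove [uihc,nysx,dgj] add [ruus] -> 9 lines: pjgjr gnwt rkk mbya bblu ruus snmmu pirir lxx

Answer: pjgjr
gnwt
rkk
mbya
bblu
ruus
snmmu
pirir
lxx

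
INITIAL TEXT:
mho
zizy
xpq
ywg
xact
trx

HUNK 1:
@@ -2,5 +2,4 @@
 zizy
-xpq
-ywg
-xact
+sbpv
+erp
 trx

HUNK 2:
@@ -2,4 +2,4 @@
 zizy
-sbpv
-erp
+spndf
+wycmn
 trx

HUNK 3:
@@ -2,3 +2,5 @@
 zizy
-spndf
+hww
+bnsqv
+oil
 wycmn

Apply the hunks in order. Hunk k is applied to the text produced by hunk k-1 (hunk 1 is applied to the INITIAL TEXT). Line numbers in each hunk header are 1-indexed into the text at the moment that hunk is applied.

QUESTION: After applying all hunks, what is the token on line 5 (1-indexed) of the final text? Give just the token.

Hunk 1: at line 2 remove [xpq,ywg,xact] add [sbpv,erp] -> 5 lines: mho zizy sbpv erp trx
Hunk 2: at line 2 remove [sbpv,erp] add [spndf,wycmn] -> 5 lines: mho zizy spndf wycmn trx
Hunk 3: at line 2 remove [spndf] add [hww,bnsqv,oil] -> 7 lines: mho zizy hww bnsqv oil wycmn trx
Final line 5: oil

Answer: oil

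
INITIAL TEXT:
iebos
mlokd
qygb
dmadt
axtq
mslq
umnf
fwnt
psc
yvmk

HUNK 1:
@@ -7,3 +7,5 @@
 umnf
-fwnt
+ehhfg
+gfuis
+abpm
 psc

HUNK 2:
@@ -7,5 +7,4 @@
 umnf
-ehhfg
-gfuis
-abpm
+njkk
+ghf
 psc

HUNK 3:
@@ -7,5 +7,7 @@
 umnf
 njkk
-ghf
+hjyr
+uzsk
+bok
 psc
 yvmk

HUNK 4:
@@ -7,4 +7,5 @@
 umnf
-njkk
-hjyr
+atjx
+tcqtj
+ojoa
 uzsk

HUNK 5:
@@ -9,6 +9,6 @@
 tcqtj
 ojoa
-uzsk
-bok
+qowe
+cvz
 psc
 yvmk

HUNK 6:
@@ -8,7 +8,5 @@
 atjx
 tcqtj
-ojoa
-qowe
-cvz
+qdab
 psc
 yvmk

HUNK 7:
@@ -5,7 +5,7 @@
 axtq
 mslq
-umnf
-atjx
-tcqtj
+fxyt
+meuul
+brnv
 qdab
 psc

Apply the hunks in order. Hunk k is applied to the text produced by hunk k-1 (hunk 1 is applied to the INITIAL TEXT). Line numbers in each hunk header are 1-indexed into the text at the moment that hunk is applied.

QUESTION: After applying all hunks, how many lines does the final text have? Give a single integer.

Answer: 12

Derivation:
Hunk 1: at line 7 remove [fwnt] add [ehhfg,gfuis,abpm] -> 12 lines: iebos mlokd qygb dmadt axtq mslq umnf ehhfg gfuis abpm psc yvmk
Hunk 2: at line 7 remove [ehhfg,gfuis,abpm] add [njkk,ghf] -> 11 lines: iebos mlokd qygb dmadt axtq mslq umnf njkk ghf psc yvmk
Hunk 3: at line 7 remove [ghf] add [hjyr,uzsk,bok] -> 13 lines: iebos mlokd qygb dmadt axtq mslq umnf njkk hjyr uzsk bok psc yvmk
Hunk 4: at line 7 remove [njkk,hjyr] add [atjx,tcqtj,ojoa] -> 14 lines: iebos mlokd qygb dmadt axtq mslq umnf atjx tcqtj ojoa uzsk bok psc yvmk
Hunk 5: at line 9 remove [uzsk,bok] add [qowe,cvz] -> 14 lines: iebos mlokd qygb dmadt axtq mslq umnf atjx tcqtj ojoa qowe cvz psc yvmk
Hunk 6: at line 8 remove [ojoa,qowe,cvz] add [qdab] -> 12 lines: iebos mlokd qygb dmadt axtq mslq umnf atjx tcqtj qdab psc yvmk
Hunk 7: at line 5 remove [umnf,atjx,tcqtj] add [fxyt,meuul,brnv] -> 12 lines: iebos mlokd qygb dmadt axtq mslq fxyt meuul brnv qdab psc yvmk
Final line count: 12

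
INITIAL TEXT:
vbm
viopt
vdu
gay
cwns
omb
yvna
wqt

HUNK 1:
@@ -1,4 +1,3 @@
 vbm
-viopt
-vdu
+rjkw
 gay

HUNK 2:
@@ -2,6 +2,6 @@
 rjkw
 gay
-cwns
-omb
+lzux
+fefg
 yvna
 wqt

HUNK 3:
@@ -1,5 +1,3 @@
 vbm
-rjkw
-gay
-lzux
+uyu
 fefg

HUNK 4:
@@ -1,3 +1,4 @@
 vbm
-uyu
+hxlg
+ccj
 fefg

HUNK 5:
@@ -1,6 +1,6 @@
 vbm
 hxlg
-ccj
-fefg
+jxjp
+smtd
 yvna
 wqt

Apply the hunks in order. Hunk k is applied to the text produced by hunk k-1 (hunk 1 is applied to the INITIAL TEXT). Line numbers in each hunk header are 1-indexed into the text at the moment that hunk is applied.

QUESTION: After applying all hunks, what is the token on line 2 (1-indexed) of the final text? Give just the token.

Hunk 1: at line 1 remove [viopt,vdu] add [rjkw] -> 7 lines: vbm rjkw gay cwns omb yvna wqt
Hunk 2: at line 2 remove [cwns,omb] add [lzux,fefg] -> 7 lines: vbm rjkw gay lzux fefg yvna wqt
Hunk 3: at line 1 remove [rjkw,gay,lzux] add [uyu] -> 5 lines: vbm uyu fefg yvna wqt
Hunk 4: at line 1 remove [uyu] add [hxlg,ccj] -> 6 lines: vbm hxlg ccj fefg yvna wqt
Hunk 5: at line 1 remove [ccj,fefg] add [jxjp,smtd] -> 6 lines: vbm hxlg jxjp smtd yvna wqt
Final line 2: hxlg

Answer: hxlg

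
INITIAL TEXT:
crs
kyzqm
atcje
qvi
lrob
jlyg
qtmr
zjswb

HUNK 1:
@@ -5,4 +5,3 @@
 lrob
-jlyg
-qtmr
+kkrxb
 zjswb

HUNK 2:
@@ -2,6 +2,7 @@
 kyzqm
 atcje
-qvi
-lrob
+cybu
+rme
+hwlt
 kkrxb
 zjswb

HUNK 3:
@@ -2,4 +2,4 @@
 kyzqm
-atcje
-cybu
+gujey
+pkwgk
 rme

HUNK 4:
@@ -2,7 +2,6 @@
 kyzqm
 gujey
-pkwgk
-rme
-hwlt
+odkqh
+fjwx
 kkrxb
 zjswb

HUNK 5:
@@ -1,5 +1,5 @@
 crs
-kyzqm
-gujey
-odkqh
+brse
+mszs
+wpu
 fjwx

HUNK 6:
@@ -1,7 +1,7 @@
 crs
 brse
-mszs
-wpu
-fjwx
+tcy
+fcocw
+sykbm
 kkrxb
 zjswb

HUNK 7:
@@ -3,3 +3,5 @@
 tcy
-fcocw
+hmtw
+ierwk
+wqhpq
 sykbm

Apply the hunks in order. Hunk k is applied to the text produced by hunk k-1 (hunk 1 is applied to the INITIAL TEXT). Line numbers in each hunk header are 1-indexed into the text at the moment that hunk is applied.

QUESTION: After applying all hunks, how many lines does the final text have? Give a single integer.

Answer: 9

Derivation:
Hunk 1: at line 5 remove [jlyg,qtmr] add [kkrxb] -> 7 lines: crs kyzqm atcje qvi lrob kkrxb zjswb
Hunk 2: at line 2 remove [qvi,lrob] add [cybu,rme,hwlt] -> 8 lines: crs kyzqm atcje cybu rme hwlt kkrxb zjswb
Hunk 3: at line 2 remove [atcje,cybu] add [gujey,pkwgk] -> 8 lines: crs kyzqm gujey pkwgk rme hwlt kkrxb zjswb
Hunk 4: at line 2 remove [pkwgk,rme,hwlt] add [odkqh,fjwx] -> 7 lines: crs kyzqm gujey odkqh fjwx kkrxb zjswb
Hunk 5: at line 1 remove [kyzqm,gujey,odkqh] add [brse,mszs,wpu] -> 7 lines: crs brse mszs wpu fjwx kkrxb zjswb
Hunk 6: at line 1 remove [mszs,wpu,fjwx] add [tcy,fcocw,sykbm] -> 7 lines: crs brse tcy fcocw sykbm kkrxb zjswb
Hunk 7: at line 3 remove [fcocw] add [hmtw,ierwk,wqhpq] -> 9 lines: crs brse tcy hmtw ierwk wqhpq sykbm kkrxb zjswb
Final line count: 9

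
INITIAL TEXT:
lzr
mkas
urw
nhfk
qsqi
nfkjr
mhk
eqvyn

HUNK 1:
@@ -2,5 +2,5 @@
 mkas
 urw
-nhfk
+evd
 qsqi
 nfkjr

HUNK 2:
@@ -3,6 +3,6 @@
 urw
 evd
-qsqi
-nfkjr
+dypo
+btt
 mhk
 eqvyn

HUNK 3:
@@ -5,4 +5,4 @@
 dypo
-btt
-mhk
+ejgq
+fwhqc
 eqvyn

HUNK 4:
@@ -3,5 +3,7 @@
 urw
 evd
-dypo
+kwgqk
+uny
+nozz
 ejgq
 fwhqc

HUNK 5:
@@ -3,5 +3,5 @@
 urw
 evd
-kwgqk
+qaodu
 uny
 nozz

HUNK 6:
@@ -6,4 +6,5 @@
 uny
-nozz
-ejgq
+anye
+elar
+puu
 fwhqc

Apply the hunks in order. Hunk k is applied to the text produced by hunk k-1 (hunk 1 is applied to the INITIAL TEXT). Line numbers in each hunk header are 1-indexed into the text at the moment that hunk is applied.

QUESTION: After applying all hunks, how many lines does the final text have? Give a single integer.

Hunk 1: at line 2 remove [nhfk] add [evd] -> 8 lines: lzr mkas urw evd qsqi nfkjr mhk eqvyn
Hunk 2: at line 3 remove [qsqi,nfkjr] add [dypo,btt] -> 8 lines: lzr mkas urw evd dypo btt mhk eqvyn
Hunk 3: at line 5 remove [btt,mhk] add [ejgq,fwhqc] -> 8 lines: lzr mkas urw evd dypo ejgq fwhqc eqvyn
Hunk 4: at line 3 remove [dypo] add [kwgqk,uny,nozz] -> 10 lines: lzr mkas urw evd kwgqk uny nozz ejgq fwhqc eqvyn
Hunk 5: at line 3 remove [kwgqk] add [qaodu] -> 10 lines: lzr mkas urw evd qaodu uny nozz ejgq fwhqc eqvyn
Hunk 6: at line 6 remove [nozz,ejgq] add [anye,elar,puu] -> 11 lines: lzr mkas urw evd qaodu uny anye elar puu fwhqc eqvyn
Final line count: 11

Answer: 11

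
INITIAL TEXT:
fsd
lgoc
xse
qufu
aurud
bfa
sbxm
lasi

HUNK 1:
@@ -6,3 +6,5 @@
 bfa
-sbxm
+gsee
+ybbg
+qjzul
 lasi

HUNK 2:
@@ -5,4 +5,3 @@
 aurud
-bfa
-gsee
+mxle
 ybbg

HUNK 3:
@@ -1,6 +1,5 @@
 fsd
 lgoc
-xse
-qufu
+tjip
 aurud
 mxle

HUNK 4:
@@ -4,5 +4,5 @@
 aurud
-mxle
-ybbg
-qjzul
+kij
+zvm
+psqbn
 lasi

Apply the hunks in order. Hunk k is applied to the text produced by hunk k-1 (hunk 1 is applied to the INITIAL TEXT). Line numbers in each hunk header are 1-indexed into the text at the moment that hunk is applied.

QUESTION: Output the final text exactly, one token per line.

Answer: fsd
lgoc
tjip
aurud
kij
zvm
psqbn
lasi

Derivation:
Hunk 1: at line 6 remove [sbxm] add [gsee,ybbg,qjzul] -> 10 lines: fsd lgoc xse qufu aurud bfa gsee ybbg qjzul lasi
Hunk 2: at line 5 remove [bfa,gsee] add [mxle] -> 9 lines: fsd lgoc xse qufu aurud mxle ybbg qjzul lasi
Hunk 3: at line 1 remove [xse,qufu] add [tjip] -> 8 lines: fsd lgoc tjip aurud mxle ybbg qjzul lasi
Hunk 4: at line 4 remove [mxle,ybbg,qjzul] add [kij,zvm,psqbn] -> 8 lines: fsd lgoc tjip aurud kij zvm psqbn lasi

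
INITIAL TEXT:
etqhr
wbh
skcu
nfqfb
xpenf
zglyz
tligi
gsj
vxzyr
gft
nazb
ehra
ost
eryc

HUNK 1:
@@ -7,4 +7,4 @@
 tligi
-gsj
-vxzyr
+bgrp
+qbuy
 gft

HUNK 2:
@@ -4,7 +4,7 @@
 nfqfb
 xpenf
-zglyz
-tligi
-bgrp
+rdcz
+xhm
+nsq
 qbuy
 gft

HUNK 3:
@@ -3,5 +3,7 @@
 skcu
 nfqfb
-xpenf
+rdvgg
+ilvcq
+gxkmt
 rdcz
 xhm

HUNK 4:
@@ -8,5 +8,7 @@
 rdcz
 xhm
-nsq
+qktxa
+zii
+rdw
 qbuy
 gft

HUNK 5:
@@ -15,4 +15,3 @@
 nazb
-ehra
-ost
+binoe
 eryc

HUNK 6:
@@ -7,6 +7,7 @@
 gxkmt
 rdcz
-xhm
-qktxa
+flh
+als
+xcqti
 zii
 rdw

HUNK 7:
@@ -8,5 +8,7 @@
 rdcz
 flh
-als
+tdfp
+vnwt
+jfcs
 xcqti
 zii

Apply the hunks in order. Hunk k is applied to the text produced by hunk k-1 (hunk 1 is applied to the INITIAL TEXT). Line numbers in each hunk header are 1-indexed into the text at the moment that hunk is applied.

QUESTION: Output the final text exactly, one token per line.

Hunk 1: at line 7 remove [gsj,vxzyr] add [bgrp,qbuy] -> 14 lines: etqhr wbh skcu nfqfb xpenf zglyz tligi bgrp qbuy gft nazb ehra ost eryc
Hunk 2: at line 4 remove [zglyz,tligi,bgrp] add [rdcz,xhm,nsq] -> 14 lines: etqhr wbh skcu nfqfb xpenf rdcz xhm nsq qbuy gft nazb ehra ost eryc
Hunk 3: at line 3 remove [xpenf] add [rdvgg,ilvcq,gxkmt] -> 16 lines: etqhr wbh skcu nfqfb rdvgg ilvcq gxkmt rdcz xhm nsq qbuy gft nazb ehra ost eryc
Hunk 4: at line 8 remove [nsq] add [qktxa,zii,rdw] -> 18 lines: etqhr wbh skcu nfqfb rdvgg ilvcq gxkmt rdcz xhm qktxa zii rdw qbuy gft nazb ehra ost eryc
Hunk 5: at line 15 remove [ehra,ost] add [binoe] -> 17 lines: etqhr wbh skcu nfqfb rdvgg ilvcq gxkmt rdcz xhm qktxa zii rdw qbuy gft nazb binoe eryc
Hunk 6: at line 7 remove [xhm,qktxa] add [flh,als,xcqti] -> 18 lines: etqhr wbh skcu nfqfb rdvgg ilvcq gxkmt rdcz flh als xcqti zii rdw qbuy gft nazb binoe eryc
Hunk 7: at line 8 remove [als] add [tdfp,vnwt,jfcs] -> 20 lines: etqhr wbh skcu nfqfb rdvgg ilvcq gxkmt rdcz flh tdfp vnwt jfcs xcqti zii rdw qbuy gft nazb binoe eryc

Answer: etqhr
wbh
skcu
nfqfb
rdvgg
ilvcq
gxkmt
rdcz
flh
tdfp
vnwt
jfcs
xcqti
zii
rdw
qbuy
gft
nazb
binoe
eryc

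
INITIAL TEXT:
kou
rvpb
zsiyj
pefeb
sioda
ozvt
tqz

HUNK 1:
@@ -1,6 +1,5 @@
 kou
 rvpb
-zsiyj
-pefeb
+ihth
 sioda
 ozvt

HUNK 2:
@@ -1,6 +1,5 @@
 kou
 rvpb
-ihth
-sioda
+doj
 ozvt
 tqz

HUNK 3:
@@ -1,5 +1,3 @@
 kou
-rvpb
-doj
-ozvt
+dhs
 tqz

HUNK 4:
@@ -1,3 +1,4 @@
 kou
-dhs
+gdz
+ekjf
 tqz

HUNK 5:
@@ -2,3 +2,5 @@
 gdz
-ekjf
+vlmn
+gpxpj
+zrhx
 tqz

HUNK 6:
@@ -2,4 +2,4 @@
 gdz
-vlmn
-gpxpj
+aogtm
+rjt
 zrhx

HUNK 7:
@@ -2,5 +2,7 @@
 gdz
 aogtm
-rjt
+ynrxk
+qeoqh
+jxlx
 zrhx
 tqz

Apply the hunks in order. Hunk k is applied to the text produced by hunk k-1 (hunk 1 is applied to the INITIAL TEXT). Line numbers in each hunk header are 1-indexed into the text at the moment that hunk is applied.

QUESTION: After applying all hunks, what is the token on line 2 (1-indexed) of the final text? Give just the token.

Hunk 1: at line 1 remove [zsiyj,pefeb] add [ihth] -> 6 lines: kou rvpb ihth sioda ozvt tqz
Hunk 2: at line 1 remove [ihth,sioda] add [doj] -> 5 lines: kou rvpb doj ozvt tqz
Hunk 3: at line 1 remove [rvpb,doj,ozvt] add [dhs] -> 3 lines: kou dhs tqz
Hunk 4: at line 1 remove [dhs] add [gdz,ekjf] -> 4 lines: kou gdz ekjf tqz
Hunk 5: at line 2 remove [ekjf] add [vlmn,gpxpj,zrhx] -> 6 lines: kou gdz vlmn gpxpj zrhx tqz
Hunk 6: at line 2 remove [vlmn,gpxpj] add [aogtm,rjt] -> 6 lines: kou gdz aogtm rjt zrhx tqz
Hunk 7: at line 2 remove [rjt] add [ynrxk,qeoqh,jxlx] -> 8 lines: kou gdz aogtm ynrxk qeoqh jxlx zrhx tqz
Final line 2: gdz

Answer: gdz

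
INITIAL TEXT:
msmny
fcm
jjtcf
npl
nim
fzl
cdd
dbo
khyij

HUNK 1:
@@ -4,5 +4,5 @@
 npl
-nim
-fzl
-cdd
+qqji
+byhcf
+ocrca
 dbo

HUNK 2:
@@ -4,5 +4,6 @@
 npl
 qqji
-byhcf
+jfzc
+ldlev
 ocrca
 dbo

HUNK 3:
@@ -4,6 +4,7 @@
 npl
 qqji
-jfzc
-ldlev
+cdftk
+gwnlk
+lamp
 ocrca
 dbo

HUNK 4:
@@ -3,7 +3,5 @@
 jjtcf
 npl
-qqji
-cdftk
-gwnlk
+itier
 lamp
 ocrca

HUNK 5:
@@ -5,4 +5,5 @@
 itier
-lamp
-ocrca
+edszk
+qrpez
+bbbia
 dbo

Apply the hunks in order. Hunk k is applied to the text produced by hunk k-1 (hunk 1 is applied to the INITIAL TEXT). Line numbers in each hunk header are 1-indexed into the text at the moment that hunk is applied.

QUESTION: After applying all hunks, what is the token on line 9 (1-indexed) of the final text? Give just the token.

Hunk 1: at line 4 remove [nim,fzl,cdd] add [qqji,byhcf,ocrca] -> 9 lines: msmny fcm jjtcf npl qqji byhcf ocrca dbo khyij
Hunk 2: at line 4 remove [byhcf] add [jfzc,ldlev] -> 10 lines: msmny fcm jjtcf npl qqji jfzc ldlev ocrca dbo khyij
Hunk 3: at line 4 remove [jfzc,ldlev] add [cdftk,gwnlk,lamp] -> 11 lines: msmny fcm jjtcf npl qqji cdftk gwnlk lamp ocrca dbo khyij
Hunk 4: at line 3 remove [qqji,cdftk,gwnlk] add [itier] -> 9 lines: msmny fcm jjtcf npl itier lamp ocrca dbo khyij
Hunk 5: at line 5 remove [lamp,ocrca] add [edszk,qrpez,bbbia] -> 10 lines: msmny fcm jjtcf npl itier edszk qrpez bbbia dbo khyij
Final line 9: dbo

Answer: dbo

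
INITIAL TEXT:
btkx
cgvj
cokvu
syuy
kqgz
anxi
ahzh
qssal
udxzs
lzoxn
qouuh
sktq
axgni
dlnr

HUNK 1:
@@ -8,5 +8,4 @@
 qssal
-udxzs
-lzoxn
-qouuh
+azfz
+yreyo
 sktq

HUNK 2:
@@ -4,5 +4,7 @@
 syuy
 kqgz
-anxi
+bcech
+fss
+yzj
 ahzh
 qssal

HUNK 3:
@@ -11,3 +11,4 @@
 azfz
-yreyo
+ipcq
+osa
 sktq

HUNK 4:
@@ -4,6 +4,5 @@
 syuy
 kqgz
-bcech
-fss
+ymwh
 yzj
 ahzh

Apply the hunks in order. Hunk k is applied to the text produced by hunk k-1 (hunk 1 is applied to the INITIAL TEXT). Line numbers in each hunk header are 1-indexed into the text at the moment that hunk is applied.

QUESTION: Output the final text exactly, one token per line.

Answer: btkx
cgvj
cokvu
syuy
kqgz
ymwh
yzj
ahzh
qssal
azfz
ipcq
osa
sktq
axgni
dlnr

Derivation:
Hunk 1: at line 8 remove [udxzs,lzoxn,qouuh] add [azfz,yreyo] -> 13 lines: btkx cgvj cokvu syuy kqgz anxi ahzh qssal azfz yreyo sktq axgni dlnr
Hunk 2: at line 4 remove [anxi] add [bcech,fss,yzj] -> 15 lines: btkx cgvj cokvu syuy kqgz bcech fss yzj ahzh qssal azfz yreyo sktq axgni dlnr
Hunk 3: at line 11 remove [yreyo] add [ipcq,osa] -> 16 lines: btkx cgvj cokvu syuy kqgz bcech fss yzj ahzh qssal azfz ipcq osa sktq axgni dlnr
Hunk 4: at line 4 remove [bcech,fss] add [ymwh] -> 15 lines: btkx cgvj cokvu syuy kqgz ymwh yzj ahzh qssal azfz ipcq osa sktq axgni dlnr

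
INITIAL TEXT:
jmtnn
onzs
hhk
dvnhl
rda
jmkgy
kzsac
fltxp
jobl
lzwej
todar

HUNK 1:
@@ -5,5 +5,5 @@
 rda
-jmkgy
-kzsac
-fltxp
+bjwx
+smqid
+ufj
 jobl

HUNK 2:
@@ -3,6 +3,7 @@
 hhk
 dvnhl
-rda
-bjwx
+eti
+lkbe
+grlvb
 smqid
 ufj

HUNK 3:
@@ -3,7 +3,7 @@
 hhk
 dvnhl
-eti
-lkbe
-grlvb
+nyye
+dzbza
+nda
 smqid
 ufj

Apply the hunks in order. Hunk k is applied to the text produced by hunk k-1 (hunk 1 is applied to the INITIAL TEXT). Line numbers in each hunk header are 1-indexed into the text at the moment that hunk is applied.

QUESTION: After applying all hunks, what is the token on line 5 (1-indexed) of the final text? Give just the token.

Answer: nyye

Derivation:
Hunk 1: at line 5 remove [jmkgy,kzsac,fltxp] add [bjwx,smqid,ufj] -> 11 lines: jmtnn onzs hhk dvnhl rda bjwx smqid ufj jobl lzwej todar
Hunk 2: at line 3 remove [rda,bjwx] add [eti,lkbe,grlvb] -> 12 lines: jmtnn onzs hhk dvnhl eti lkbe grlvb smqid ufj jobl lzwej todar
Hunk 3: at line 3 remove [eti,lkbe,grlvb] add [nyye,dzbza,nda] -> 12 lines: jmtnn onzs hhk dvnhl nyye dzbza nda smqid ufj jobl lzwej todar
Final line 5: nyye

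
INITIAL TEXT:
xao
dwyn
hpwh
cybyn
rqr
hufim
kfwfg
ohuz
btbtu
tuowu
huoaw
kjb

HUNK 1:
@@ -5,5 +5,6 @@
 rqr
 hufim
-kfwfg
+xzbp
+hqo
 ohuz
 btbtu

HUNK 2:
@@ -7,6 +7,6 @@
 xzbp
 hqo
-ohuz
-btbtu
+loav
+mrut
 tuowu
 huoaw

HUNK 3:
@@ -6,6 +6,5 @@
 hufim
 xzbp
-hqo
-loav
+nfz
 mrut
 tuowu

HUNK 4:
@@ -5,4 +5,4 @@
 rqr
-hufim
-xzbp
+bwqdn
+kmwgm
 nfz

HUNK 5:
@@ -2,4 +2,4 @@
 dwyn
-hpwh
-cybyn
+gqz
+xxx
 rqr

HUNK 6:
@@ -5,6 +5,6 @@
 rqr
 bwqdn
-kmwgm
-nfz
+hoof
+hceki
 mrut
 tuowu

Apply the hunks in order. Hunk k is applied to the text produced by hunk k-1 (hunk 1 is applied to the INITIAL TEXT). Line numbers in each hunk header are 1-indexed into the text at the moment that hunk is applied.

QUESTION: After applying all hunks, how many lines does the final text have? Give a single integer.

Hunk 1: at line 5 remove [kfwfg] add [xzbp,hqo] -> 13 lines: xao dwyn hpwh cybyn rqr hufim xzbp hqo ohuz btbtu tuowu huoaw kjb
Hunk 2: at line 7 remove [ohuz,btbtu] add [loav,mrut] -> 13 lines: xao dwyn hpwh cybyn rqr hufim xzbp hqo loav mrut tuowu huoaw kjb
Hunk 3: at line 6 remove [hqo,loav] add [nfz] -> 12 lines: xao dwyn hpwh cybyn rqr hufim xzbp nfz mrut tuowu huoaw kjb
Hunk 4: at line 5 remove [hufim,xzbp] add [bwqdn,kmwgm] -> 12 lines: xao dwyn hpwh cybyn rqr bwqdn kmwgm nfz mrut tuowu huoaw kjb
Hunk 5: at line 2 remove [hpwh,cybyn] add [gqz,xxx] -> 12 lines: xao dwyn gqz xxx rqr bwqdn kmwgm nfz mrut tuowu huoaw kjb
Hunk 6: at line 5 remove [kmwgm,nfz] add [hoof,hceki] -> 12 lines: xao dwyn gqz xxx rqr bwqdn hoof hceki mrut tuowu huoaw kjb
Final line count: 12

Answer: 12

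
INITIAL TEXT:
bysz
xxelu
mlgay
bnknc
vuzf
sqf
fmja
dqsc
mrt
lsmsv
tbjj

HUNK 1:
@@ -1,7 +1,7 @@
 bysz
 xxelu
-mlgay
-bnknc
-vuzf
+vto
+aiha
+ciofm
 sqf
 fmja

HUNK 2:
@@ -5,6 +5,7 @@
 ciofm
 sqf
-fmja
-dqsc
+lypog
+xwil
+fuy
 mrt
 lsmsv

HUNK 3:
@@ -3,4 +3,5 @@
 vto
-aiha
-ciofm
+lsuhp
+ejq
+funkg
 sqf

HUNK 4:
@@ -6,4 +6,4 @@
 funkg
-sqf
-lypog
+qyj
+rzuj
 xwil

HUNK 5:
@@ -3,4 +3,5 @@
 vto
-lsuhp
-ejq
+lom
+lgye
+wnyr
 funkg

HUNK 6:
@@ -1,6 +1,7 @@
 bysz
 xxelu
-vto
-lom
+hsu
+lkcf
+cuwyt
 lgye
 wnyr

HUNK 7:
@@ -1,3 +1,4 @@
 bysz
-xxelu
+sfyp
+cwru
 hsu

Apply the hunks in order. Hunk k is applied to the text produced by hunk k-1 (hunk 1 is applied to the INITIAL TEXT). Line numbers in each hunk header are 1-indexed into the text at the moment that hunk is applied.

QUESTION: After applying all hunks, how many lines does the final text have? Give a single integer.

Answer: 16

Derivation:
Hunk 1: at line 1 remove [mlgay,bnknc,vuzf] add [vto,aiha,ciofm] -> 11 lines: bysz xxelu vto aiha ciofm sqf fmja dqsc mrt lsmsv tbjj
Hunk 2: at line 5 remove [fmja,dqsc] add [lypog,xwil,fuy] -> 12 lines: bysz xxelu vto aiha ciofm sqf lypog xwil fuy mrt lsmsv tbjj
Hunk 3: at line 3 remove [aiha,ciofm] add [lsuhp,ejq,funkg] -> 13 lines: bysz xxelu vto lsuhp ejq funkg sqf lypog xwil fuy mrt lsmsv tbjj
Hunk 4: at line 6 remove [sqf,lypog] add [qyj,rzuj] -> 13 lines: bysz xxelu vto lsuhp ejq funkg qyj rzuj xwil fuy mrt lsmsv tbjj
Hunk 5: at line 3 remove [lsuhp,ejq] add [lom,lgye,wnyr] -> 14 lines: bysz xxelu vto lom lgye wnyr funkg qyj rzuj xwil fuy mrt lsmsv tbjj
Hunk 6: at line 1 remove [vto,lom] add [hsu,lkcf,cuwyt] -> 15 lines: bysz xxelu hsu lkcf cuwyt lgye wnyr funkg qyj rzuj xwil fuy mrt lsmsv tbjj
Hunk 7: at line 1 remove [xxelu] add [sfyp,cwru] -> 16 lines: bysz sfyp cwru hsu lkcf cuwyt lgye wnyr funkg qyj rzuj xwil fuy mrt lsmsv tbjj
Final line count: 16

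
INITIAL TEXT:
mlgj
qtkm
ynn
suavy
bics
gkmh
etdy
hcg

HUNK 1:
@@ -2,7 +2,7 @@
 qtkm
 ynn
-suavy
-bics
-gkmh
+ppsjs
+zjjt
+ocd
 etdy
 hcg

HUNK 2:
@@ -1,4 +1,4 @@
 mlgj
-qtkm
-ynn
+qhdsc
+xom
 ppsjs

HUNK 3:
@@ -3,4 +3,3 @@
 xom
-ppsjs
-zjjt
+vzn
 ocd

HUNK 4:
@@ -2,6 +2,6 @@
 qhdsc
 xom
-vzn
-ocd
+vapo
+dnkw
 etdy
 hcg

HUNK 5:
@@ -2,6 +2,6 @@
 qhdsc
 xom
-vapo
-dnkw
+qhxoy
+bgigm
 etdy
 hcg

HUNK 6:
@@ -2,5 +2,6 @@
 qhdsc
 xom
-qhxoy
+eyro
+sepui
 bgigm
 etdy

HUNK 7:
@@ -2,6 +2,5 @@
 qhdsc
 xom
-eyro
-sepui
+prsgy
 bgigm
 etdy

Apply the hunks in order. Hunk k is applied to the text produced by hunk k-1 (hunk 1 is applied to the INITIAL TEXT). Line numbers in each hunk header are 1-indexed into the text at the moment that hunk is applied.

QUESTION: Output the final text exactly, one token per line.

Answer: mlgj
qhdsc
xom
prsgy
bgigm
etdy
hcg

Derivation:
Hunk 1: at line 2 remove [suavy,bics,gkmh] add [ppsjs,zjjt,ocd] -> 8 lines: mlgj qtkm ynn ppsjs zjjt ocd etdy hcg
Hunk 2: at line 1 remove [qtkm,ynn] add [qhdsc,xom] -> 8 lines: mlgj qhdsc xom ppsjs zjjt ocd etdy hcg
Hunk 3: at line 3 remove [ppsjs,zjjt] add [vzn] -> 7 lines: mlgj qhdsc xom vzn ocd etdy hcg
Hunk 4: at line 2 remove [vzn,ocd] add [vapo,dnkw] -> 7 lines: mlgj qhdsc xom vapo dnkw etdy hcg
Hunk 5: at line 2 remove [vapo,dnkw] add [qhxoy,bgigm] -> 7 lines: mlgj qhdsc xom qhxoy bgigm etdy hcg
Hunk 6: at line 2 remove [qhxoy] add [eyro,sepui] -> 8 lines: mlgj qhdsc xom eyro sepui bgigm etdy hcg
Hunk 7: at line 2 remove [eyro,sepui] add [prsgy] -> 7 lines: mlgj qhdsc xom prsgy bgigm etdy hcg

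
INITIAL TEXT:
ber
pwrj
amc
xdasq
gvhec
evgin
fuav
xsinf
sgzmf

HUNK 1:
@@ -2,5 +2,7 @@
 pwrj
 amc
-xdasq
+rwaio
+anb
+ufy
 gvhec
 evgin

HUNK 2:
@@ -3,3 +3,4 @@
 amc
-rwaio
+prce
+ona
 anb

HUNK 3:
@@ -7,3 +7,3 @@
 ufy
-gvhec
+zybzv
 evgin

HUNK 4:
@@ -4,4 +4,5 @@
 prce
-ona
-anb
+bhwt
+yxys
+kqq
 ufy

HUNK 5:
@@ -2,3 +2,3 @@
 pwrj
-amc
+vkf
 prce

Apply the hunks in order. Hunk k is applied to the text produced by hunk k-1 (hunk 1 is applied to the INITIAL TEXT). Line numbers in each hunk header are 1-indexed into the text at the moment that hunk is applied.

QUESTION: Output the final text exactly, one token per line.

Hunk 1: at line 2 remove [xdasq] add [rwaio,anb,ufy] -> 11 lines: ber pwrj amc rwaio anb ufy gvhec evgin fuav xsinf sgzmf
Hunk 2: at line 3 remove [rwaio] add [prce,ona] -> 12 lines: ber pwrj amc prce ona anb ufy gvhec evgin fuav xsinf sgzmf
Hunk 3: at line 7 remove [gvhec] add [zybzv] -> 12 lines: ber pwrj amc prce ona anb ufy zybzv evgin fuav xsinf sgzmf
Hunk 4: at line 4 remove [ona,anb] add [bhwt,yxys,kqq] -> 13 lines: ber pwrj amc prce bhwt yxys kqq ufy zybzv evgin fuav xsinf sgzmf
Hunk 5: at line 2 remove [amc] add [vkf] -> 13 lines: ber pwrj vkf prce bhwt yxys kqq ufy zybzv evgin fuav xsinf sgzmf

Answer: ber
pwrj
vkf
prce
bhwt
yxys
kqq
ufy
zybzv
evgin
fuav
xsinf
sgzmf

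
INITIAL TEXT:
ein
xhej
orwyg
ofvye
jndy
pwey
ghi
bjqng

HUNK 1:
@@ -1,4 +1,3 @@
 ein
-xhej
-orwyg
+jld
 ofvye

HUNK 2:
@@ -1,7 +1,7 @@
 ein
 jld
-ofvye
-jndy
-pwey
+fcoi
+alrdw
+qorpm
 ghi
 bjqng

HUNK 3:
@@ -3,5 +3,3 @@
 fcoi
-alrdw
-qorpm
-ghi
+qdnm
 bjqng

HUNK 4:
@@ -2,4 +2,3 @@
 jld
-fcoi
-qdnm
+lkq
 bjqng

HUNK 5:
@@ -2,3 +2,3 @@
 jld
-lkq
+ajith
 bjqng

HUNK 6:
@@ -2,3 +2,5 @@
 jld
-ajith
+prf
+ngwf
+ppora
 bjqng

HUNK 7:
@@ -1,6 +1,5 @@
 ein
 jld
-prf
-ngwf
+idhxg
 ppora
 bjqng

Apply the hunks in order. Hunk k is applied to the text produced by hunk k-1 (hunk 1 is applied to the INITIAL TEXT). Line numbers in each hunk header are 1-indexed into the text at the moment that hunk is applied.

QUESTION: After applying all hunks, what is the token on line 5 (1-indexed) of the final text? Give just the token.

Answer: bjqng

Derivation:
Hunk 1: at line 1 remove [xhej,orwyg] add [jld] -> 7 lines: ein jld ofvye jndy pwey ghi bjqng
Hunk 2: at line 1 remove [ofvye,jndy,pwey] add [fcoi,alrdw,qorpm] -> 7 lines: ein jld fcoi alrdw qorpm ghi bjqng
Hunk 3: at line 3 remove [alrdw,qorpm,ghi] add [qdnm] -> 5 lines: ein jld fcoi qdnm bjqng
Hunk 4: at line 2 remove [fcoi,qdnm] add [lkq] -> 4 lines: ein jld lkq bjqng
Hunk 5: at line 2 remove [lkq] add [ajith] -> 4 lines: ein jld ajith bjqng
Hunk 6: at line 2 remove [ajith] add [prf,ngwf,ppora] -> 6 lines: ein jld prf ngwf ppora bjqng
Hunk 7: at line 1 remove [prf,ngwf] add [idhxg] -> 5 lines: ein jld idhxg ppora bjqng
Final line 5: bjqng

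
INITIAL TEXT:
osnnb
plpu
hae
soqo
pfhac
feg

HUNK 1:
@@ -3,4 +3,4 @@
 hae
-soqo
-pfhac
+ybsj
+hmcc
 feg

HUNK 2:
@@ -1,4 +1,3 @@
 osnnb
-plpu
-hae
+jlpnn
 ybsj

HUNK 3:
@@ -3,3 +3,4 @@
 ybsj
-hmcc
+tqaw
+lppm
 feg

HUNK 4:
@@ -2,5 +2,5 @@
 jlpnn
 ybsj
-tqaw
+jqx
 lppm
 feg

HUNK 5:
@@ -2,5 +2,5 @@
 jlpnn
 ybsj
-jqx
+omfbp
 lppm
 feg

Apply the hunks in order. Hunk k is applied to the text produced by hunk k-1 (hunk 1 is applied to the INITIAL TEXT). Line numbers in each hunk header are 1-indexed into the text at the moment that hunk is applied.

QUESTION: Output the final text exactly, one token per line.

Answer: osnnb
jlpnn
ybsj
omfbp
lppm
feg

Derivation:
Hunk 1: at line 3 remove [soqo,pfhac] add [ybsj,hmcc] -> 6 lines: osnnb plpu hae ybsj hmcc feg
Hunk 2: at line 1 remove [plpu,hae] add [jlpnn] -> 5 lines: osnnb jlpnn ybsj hmcc feg
Hunk 3: at line 3 remove [hmcc] add [tqaw,lppm] -> 6 lines: osnnb jlpnn ybsj tqaw lppm feg
Hunk 4: at line 2 remove [tqaw] add [jqx] -> 6 lines: osnnb jlpnn ybsj jqx lppm feg
Hunk 5: at line 2 remove [jqx] add [omfbp] -> 6 lines: osnnb jlpnn ybsj omfbp lppm feg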